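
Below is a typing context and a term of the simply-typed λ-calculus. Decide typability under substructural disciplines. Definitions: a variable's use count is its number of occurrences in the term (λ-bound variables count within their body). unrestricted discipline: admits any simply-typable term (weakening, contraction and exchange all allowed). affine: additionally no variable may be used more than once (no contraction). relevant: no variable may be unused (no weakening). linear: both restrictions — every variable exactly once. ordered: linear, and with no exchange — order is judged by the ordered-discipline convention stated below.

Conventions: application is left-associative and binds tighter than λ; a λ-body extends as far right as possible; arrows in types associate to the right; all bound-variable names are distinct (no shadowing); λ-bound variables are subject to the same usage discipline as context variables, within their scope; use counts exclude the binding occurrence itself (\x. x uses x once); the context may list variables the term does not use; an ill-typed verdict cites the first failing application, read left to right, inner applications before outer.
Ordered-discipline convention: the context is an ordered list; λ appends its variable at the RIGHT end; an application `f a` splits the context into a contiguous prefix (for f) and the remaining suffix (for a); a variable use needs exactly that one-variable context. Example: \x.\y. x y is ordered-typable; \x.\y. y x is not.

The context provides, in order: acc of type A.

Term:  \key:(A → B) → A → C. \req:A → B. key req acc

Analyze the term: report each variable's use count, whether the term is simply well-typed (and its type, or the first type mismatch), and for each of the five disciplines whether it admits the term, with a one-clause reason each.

use counts: acc: 1, key (λ-bound): 1, req (λ-bound): 1
uses in reading order: key, req, acc
typing: ✓ — ((A → B) → A → C) → (A → B) → C
ordered: ✗, no ordered split (uses run key, req, acc)
linear: ✓, acc, key, req: one use apiece
affine: ✓, at most one use each (acc, key, req)
relevant: ✓, acc, key, req: all used, weakening unneeded
unrestricted: ✓, typability at ((A → B) → A → C) → (A → B) → C is all that's needed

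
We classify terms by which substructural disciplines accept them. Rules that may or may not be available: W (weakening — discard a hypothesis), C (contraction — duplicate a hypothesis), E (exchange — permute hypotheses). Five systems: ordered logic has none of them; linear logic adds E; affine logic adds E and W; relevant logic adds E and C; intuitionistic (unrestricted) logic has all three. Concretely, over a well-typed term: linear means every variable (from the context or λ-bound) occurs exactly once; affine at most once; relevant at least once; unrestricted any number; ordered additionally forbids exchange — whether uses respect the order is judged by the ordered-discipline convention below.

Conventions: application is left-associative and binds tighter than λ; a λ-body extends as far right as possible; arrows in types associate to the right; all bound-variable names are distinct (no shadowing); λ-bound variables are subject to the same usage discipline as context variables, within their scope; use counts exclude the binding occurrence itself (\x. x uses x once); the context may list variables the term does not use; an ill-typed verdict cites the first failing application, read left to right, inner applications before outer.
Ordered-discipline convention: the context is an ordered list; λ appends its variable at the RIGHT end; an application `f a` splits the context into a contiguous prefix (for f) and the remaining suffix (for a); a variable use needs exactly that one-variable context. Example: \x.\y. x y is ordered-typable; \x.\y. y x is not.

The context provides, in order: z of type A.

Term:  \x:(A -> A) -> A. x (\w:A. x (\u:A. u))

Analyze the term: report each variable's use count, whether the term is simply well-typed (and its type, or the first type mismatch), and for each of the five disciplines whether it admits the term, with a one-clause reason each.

usage: z: 0×; x (bound): 2×; w (bound): 0×; u (bound): 1×
uses in reading order: x, x, u
typing: ✓ — ((A -> A) -> A) -> A
ordered: ✗, uses contraction: x ×2; z, w never used (weakening)
linear: ✗, uses contraction: x ×2; z, w never used (weakening)
affine: ✗, uses contraction: x ×2
relevant: ✗, z, w never used (weakening)
unrestricted: ✓, typability at ((A -> A) -> A) -> A is all that's needed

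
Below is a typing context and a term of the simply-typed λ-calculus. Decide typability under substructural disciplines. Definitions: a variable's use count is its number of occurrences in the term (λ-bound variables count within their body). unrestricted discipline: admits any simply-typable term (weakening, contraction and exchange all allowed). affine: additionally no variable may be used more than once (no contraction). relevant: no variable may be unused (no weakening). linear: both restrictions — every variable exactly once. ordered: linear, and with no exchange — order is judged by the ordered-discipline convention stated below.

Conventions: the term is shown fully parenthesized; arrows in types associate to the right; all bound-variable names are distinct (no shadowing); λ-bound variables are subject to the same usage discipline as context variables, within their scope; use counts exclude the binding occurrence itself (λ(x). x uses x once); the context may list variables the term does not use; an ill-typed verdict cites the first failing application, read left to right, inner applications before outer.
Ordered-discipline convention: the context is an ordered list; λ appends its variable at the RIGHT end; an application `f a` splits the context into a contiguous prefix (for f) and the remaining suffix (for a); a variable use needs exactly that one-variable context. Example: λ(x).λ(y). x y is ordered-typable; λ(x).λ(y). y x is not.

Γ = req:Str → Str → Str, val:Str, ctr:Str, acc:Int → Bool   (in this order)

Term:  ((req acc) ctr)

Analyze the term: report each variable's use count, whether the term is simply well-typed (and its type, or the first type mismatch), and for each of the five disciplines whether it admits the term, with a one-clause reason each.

variable uses: req: 1×, val: 0×, ctr: 1×, acc: 1×
uses in reading order: req, acc, ctr
typing: ill-typed: an application expects Str but receives Int → Bool
ordered: ✗ — fails simple typing
linear: ✗ — a type mismatch blocks all five
affine: ✗ — the type mismatch rejects it
relevant: ✗ — not simply typable
unrestricted: ✗ — fails simple typing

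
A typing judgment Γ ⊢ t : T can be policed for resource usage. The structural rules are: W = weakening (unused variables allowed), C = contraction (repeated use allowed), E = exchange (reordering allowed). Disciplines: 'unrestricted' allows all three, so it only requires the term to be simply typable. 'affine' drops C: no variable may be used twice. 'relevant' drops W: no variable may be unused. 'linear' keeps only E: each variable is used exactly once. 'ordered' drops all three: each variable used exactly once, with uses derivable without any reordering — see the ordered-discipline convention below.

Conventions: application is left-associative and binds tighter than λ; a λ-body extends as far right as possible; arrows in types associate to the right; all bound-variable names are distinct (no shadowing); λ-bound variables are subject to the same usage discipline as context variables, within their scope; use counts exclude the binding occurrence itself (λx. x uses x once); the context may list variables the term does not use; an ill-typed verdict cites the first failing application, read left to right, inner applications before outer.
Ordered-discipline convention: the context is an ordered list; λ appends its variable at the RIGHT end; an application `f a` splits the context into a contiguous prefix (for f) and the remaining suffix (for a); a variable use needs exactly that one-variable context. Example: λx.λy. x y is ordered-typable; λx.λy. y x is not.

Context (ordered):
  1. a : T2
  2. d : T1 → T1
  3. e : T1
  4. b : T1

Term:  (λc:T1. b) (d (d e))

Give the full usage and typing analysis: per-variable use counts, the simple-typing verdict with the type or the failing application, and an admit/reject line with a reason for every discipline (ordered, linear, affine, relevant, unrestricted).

counts: a: 0, d: 2, e: 1, b: 1, c (bound): 0
use order (left to right): b, d, d, e
typing: well-typed at T1
ordered ✗ (needs contraction — d ×2; unused: a, c — weakening required)
linear ✗ (needs contraction — d ×2; unused: a, c — weakening required)
affine ✗ (needs contraction — d ×2)
relevant ✗ (unused: a, c — weakening required)
unrestricted ✓ (simply typable at T1; W, C, E all held)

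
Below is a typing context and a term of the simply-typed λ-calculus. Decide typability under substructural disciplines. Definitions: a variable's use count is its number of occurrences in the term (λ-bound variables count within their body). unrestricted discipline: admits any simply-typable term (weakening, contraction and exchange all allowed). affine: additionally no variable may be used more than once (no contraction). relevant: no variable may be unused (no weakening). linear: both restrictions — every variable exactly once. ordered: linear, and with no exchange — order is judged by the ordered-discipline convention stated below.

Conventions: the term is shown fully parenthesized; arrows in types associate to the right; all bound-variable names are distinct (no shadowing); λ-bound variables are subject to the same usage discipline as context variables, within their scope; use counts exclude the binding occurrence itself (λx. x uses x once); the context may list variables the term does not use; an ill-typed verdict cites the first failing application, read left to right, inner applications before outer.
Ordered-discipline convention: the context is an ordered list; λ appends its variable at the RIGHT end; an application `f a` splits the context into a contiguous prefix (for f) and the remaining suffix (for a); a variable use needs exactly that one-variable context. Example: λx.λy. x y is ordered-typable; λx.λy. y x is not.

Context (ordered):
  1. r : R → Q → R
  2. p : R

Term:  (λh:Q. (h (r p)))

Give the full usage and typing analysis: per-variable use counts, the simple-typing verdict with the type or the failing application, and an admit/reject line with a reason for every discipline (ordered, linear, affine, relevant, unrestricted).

variable uses: r ×1, p ×1, h (bound) ×1
use order (left to right): h, r, p
typing: ill-typed: can't apply a value of type Q
ordered ✗ (the type mismatch rejects it)
linear ✗ (not simply typable)
affine ✗ (fails simple typing)
relevant ✗ (a type mismatch blocks all five)
unrestricted ✗ (the type mismatch rejects it)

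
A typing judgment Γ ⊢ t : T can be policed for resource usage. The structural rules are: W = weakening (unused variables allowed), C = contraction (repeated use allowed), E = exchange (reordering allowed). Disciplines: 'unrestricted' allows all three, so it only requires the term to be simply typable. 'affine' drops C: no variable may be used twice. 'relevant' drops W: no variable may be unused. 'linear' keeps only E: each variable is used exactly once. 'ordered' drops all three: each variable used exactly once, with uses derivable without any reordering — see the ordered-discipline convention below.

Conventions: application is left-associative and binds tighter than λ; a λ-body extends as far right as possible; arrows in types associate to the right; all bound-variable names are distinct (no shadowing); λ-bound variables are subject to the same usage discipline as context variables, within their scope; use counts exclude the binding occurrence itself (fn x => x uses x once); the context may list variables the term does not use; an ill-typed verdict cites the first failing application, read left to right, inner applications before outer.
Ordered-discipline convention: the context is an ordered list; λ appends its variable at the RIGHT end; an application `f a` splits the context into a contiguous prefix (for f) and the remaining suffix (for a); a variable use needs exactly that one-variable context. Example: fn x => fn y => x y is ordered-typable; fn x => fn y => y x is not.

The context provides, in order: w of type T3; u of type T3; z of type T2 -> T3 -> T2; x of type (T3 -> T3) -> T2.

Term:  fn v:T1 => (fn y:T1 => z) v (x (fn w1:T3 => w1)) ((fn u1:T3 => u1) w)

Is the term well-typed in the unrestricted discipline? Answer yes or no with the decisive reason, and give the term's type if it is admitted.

yes — well-typed at T1 -> T2; no restrictions here; term : T1 -> T2
counts: w: 1×, u: 0×, z: 1×, x: 1×, v (bound): 1×, y (bound): 0×, w1 (bound): 1×, u1 (bound): 1×
order of uses: z, v, x, w1, u1, w
typing: ✓ — T1 -> T2
across the five disciplines: ordered ✗; linear ✗; affine ✓; relevant ✗; unrestricted ✓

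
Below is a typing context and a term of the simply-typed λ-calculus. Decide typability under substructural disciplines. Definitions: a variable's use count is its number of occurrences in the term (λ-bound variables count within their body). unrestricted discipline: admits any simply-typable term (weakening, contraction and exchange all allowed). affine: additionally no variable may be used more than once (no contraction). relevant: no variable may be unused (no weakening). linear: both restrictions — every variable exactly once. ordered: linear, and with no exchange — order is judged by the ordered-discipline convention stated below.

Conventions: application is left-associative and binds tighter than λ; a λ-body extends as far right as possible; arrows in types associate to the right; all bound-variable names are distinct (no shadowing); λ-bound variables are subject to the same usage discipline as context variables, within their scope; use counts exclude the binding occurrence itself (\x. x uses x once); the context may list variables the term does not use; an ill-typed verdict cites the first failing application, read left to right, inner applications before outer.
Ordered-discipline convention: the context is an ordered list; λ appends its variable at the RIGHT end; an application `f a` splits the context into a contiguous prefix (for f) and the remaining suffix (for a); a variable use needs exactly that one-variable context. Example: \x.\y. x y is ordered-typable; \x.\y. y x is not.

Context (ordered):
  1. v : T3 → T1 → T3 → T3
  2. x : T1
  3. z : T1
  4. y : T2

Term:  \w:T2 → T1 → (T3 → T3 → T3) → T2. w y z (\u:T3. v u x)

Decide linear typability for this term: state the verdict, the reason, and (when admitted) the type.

yes — single use per variable (v, x, z, y, w, u); term : (T2 → T1 → (T3 → T3 → T3) → T2) → T2
usage: v: 1×, x: 1×, z: 1×, y: 1×, w (bound): 1×, u (bound): 1×
uses in reading order: w, y, z, v, u, x
typing: ✓ — (T2 → T1 → (T3 → T3 → T3) → T2) → T2
across the five disciplines: ordered ✗, linear ✓, affine ✓, relevant ✓, unrestricted ✓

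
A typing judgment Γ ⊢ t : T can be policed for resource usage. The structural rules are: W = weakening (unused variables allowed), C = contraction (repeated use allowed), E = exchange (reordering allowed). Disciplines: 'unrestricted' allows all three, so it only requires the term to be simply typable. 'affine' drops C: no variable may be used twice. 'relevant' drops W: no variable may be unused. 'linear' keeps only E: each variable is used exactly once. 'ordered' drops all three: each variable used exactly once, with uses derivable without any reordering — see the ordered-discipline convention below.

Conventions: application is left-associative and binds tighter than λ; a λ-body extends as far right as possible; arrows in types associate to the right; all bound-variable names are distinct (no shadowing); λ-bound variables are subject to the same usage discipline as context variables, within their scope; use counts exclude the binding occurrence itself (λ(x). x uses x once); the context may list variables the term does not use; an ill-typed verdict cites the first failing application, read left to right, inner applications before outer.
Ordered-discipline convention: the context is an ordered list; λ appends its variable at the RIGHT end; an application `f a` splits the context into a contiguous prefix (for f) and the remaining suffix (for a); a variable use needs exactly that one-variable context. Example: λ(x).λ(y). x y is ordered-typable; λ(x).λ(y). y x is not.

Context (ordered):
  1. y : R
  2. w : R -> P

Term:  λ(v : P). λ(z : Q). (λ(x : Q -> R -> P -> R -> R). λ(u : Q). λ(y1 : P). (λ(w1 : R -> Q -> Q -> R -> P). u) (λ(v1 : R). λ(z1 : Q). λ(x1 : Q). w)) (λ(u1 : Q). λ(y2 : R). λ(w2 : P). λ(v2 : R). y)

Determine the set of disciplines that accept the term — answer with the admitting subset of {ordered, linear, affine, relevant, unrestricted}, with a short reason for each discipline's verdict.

admitted in: affine, unrestricted
usage: y: 1, w: 1, v [bound]: 0, z [bound]: 0, x [bound]: 0, u [bound]: 1, y1 [bound]: 0, w1 [bound]: 0, v1 [bound]: 0, z1 [bound]: 0, x1 [bound]: 0, u1 [bound]: 0, y2 [bound]: 0, w2 [bound]: 0, v2 [bound]: 0
uses in reading order: u, w, y
typing: well-typed at P -> Q -> Q -> P -> Q
ordered ✗ (unused: v, z, x, y1, w1, v1, z1, x1, u1, y2, w2, v2 — weakening required)
linear ✗ (unused: v, z, x, y1, w1, v1, z1, x1, u1, y2, w2, v2 — weakening required)
affine ✓ (no duplicate uses among y, w, v, z, x, u, y1, w1, v1, z1, x1, u1, y2, w2, v2)
relevant ✗ (unused: v, z, x, y1, w1, v1, z1, x1, u1, y2, w2, v2 — weakening required)
unrestricted ✓ (typability at P -> Q -> Q -> P -> Q is all that's needed)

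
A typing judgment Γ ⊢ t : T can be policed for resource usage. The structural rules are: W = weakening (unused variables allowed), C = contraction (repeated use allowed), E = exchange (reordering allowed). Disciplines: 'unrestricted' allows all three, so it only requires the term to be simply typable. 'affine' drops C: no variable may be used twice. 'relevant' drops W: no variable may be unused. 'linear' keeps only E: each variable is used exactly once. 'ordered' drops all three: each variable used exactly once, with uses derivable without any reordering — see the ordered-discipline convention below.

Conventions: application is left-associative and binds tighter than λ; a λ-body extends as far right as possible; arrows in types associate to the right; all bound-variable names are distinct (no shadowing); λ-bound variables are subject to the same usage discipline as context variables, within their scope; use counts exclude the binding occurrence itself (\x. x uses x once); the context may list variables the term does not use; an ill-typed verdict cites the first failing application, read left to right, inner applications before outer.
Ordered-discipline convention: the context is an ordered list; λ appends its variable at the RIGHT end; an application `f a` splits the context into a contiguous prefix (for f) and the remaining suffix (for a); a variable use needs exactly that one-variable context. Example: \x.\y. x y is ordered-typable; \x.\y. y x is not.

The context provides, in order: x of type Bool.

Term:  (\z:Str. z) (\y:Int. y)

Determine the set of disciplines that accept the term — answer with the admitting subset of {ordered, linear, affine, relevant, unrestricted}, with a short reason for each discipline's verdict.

admitting disciplines: none
counts: x: 0×; z (bound): 1×; y (bound): 1×
use order (left to right): z, y
typing: ill-typed: a function awaiting Str gets Int -> Int
ordered: ✗, a type mismatch blocks all five
linear: ✗, the type mismatch rejects it
affine: ✗, not simply typable
relevant: ✗, fails simple typing
unrestricted: ✗, a type mismatch blocks all five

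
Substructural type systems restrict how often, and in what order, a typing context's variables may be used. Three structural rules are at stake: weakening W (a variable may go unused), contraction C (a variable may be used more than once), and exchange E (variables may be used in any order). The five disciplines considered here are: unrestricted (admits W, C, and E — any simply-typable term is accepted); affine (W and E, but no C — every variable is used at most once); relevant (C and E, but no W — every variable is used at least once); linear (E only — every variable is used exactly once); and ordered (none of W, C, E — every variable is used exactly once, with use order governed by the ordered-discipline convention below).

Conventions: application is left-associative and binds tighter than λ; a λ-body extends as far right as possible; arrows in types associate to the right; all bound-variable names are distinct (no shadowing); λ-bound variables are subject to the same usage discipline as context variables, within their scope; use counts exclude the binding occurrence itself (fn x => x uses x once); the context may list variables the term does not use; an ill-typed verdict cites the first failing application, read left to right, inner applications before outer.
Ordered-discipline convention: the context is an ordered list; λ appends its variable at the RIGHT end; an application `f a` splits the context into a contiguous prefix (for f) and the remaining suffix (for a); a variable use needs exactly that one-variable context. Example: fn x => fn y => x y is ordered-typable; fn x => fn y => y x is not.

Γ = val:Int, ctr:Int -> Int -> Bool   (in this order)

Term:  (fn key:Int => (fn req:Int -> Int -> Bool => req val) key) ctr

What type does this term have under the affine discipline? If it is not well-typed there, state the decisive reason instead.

not well-typed under affine — the type mismatch rejects it
usage: val ×1; ctr ×1; key (λ-bound) ×1; req (λ-bound) ×1
order of uses: req, val, key, ctr
typing: ill-typed: an application expects Int -> Int -> Bool but receives Int
summary: ordered ✗; linear ✗; affine ✗; relevant ✗; unrestricted ✗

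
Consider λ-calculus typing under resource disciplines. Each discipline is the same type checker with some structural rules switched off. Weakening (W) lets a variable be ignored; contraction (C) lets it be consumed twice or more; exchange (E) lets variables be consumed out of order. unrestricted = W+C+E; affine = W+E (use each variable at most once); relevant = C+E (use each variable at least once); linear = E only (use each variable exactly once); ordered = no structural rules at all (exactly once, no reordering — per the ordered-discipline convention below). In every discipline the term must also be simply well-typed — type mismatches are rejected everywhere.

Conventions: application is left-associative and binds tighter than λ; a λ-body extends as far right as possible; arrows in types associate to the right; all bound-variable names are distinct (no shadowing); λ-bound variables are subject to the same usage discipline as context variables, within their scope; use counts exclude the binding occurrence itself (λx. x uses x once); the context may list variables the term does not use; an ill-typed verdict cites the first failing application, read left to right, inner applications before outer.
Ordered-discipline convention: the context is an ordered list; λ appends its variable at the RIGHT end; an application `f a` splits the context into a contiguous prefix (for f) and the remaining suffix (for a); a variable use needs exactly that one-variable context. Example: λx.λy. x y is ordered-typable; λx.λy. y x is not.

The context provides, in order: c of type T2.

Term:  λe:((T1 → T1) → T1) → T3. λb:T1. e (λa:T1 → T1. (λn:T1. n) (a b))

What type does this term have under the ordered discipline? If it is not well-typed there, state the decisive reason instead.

not well-typed under ordered — needs weakening: c unused
variable uses: c: 0; e (bound): 1; b (bound): 1; a (bound): 1; n (bound): 1
order of uses: e, n, a, b
typing: ✓ — (((T1 → T1) → T1) → T3) → T1 → T3
per-discipline verdicts: ordered ✗, linear ✗, affine ✓, relevant ✗, unrestricted ✓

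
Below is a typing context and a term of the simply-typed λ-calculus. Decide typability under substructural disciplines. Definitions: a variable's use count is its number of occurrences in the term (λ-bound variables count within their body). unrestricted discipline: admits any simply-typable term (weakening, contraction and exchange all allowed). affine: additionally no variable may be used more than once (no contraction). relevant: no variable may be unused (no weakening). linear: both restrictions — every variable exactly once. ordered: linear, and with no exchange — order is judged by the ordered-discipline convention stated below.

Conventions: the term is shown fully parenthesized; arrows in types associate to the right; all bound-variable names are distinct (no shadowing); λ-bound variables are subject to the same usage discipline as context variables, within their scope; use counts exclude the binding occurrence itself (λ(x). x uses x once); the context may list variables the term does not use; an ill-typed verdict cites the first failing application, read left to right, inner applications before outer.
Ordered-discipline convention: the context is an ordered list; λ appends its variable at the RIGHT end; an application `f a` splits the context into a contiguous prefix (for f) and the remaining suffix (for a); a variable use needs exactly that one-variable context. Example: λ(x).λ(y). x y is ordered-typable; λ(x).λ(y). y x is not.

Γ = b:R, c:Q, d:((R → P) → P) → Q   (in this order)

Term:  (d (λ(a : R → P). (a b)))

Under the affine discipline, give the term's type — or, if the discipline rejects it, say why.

term : Q
counts: b=1; c=0; d=1; a (bound)=1
left-to-right use order: d, a, b
typing: ✓ — Q
per-discipline verdicts: ordered ✗, linear ✗, affine ✓, relevant ✗, unrestricted ✓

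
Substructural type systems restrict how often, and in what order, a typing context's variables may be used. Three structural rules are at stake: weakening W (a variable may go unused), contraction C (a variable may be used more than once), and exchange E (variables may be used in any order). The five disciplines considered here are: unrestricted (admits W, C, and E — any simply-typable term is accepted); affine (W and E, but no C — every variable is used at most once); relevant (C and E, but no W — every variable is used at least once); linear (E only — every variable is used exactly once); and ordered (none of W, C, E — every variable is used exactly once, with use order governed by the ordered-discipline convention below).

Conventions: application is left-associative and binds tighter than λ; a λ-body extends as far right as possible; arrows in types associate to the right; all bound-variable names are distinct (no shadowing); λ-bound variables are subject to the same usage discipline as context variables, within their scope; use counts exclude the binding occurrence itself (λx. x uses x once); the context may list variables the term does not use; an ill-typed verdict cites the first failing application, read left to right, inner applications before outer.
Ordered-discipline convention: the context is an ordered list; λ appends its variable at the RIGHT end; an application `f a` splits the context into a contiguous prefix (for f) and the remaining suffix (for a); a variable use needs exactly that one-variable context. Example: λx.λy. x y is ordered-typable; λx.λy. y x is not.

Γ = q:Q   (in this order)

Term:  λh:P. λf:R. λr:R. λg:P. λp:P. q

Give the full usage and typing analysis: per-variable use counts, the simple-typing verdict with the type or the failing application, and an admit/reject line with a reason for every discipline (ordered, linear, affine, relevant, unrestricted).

use counts: q: 1; h (λ-bound): 0; f (λ-bound): 0; r (λ-bound): 0; g (λ-bound): 0; p (λ-bound): 0
left-to-right use order: q
typing: well-typed at P -> R -> R -> P -> P -> Q
ordered: ✗ — unused: h, f, r, g, p — weakening required
linear: ✗ — unused: h, f, r, g, p — weakening required
affine: ✓ — q, h, f, r, g, p: no repeats, contraction unneeded
relevant: ✗ — unused: h, f, r, g, p — weakening required
unrestricted: ✓ — well-typed at P -> R -> R -> P -> P -> Q; no restrictions here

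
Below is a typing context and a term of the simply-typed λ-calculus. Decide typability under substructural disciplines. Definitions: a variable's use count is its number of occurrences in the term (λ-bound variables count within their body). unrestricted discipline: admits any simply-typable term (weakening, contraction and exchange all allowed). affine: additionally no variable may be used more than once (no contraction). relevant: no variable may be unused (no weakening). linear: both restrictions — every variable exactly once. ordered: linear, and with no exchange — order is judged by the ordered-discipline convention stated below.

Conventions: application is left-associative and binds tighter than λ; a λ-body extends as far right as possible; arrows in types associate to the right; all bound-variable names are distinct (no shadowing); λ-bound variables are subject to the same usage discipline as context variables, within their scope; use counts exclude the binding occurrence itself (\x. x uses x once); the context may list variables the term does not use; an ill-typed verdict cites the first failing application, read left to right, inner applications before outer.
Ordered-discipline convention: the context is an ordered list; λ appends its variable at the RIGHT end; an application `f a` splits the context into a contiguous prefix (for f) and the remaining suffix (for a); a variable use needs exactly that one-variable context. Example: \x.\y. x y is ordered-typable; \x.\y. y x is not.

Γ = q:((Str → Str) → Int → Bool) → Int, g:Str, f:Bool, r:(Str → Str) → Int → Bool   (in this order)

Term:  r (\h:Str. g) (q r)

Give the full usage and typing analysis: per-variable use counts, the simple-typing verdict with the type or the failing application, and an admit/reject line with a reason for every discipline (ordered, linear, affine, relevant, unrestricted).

use counts: q: 1, g: 1, f: 0, r: 2, h [bound]: 0
use order (left to right): r, g, q, r
typing: the term checks, with type Bool
ordered: ✗ — repeated use of r ×2; f, h never used (weakening)
linear: ✗ — repeated use of r ×2; f, h never used (weakening)
affine: ✗ — repeated use of r ×2
relevant: ✗ — f, h never used (weakening)
unrestricted: ✓ — simply typable at Bool; W, C, E all held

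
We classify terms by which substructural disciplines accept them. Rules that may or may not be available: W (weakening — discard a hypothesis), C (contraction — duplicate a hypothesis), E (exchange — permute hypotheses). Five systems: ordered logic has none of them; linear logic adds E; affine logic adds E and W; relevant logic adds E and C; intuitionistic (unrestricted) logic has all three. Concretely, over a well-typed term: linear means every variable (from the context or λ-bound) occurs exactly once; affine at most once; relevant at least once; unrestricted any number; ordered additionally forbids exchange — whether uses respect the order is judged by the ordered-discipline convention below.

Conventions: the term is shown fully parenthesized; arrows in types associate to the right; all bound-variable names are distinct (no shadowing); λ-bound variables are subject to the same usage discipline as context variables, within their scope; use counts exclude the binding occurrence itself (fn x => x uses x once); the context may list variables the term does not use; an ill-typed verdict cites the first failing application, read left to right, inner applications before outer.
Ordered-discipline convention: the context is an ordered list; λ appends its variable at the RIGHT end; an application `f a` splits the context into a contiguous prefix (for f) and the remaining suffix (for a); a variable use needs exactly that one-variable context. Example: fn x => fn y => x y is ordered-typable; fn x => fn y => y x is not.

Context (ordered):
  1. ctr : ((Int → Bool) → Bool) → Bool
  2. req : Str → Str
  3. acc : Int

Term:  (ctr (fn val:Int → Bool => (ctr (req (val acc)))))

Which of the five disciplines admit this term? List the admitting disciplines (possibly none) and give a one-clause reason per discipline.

accepted by: none
variable uses: ctr=2; req=1; acc=1; val [bound]=1
order of uses: ctr, ctr, req, val, acc
typing: ill-typed: a function awaiting Str gets Bool
ordered: ✗, not simply typable
linear: ✗, fails simple typing
affine: ✗, a type mismatch blocks all five
relevant: ✗, the type mismatch rejects it
unrestricted: ✗, not simply typable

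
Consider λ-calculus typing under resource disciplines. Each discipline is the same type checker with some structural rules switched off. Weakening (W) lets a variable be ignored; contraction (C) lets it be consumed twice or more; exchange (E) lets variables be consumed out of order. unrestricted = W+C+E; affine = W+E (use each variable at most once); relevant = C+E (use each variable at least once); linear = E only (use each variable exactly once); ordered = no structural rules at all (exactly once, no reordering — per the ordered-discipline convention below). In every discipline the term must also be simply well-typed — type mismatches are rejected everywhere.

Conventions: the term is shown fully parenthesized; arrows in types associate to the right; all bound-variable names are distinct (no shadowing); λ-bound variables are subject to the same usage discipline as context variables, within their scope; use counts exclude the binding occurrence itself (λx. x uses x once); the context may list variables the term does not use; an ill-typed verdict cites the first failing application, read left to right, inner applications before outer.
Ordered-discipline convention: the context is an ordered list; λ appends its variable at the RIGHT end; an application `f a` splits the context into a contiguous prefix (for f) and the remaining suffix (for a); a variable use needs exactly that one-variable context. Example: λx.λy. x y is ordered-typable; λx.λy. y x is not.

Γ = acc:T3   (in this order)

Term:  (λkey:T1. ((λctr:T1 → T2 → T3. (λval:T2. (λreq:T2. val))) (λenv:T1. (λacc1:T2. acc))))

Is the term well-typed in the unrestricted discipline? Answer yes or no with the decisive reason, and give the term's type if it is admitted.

yes — well-typed at T1 → T2 → T2 → T2; no restrictions here; term : T1 → T2 → T2 → T2
variable uses: acc: 1×, key (λ-bound): 0×, ctr (λ-bound): 0×, val (λ-bound): 1×, req (λ-bound): 0×, env (λ-bound): 0×, acc1 (λ-bound): 0×
uses in reading order: val, acc
typing: well-typed at T1 → T2 → T2 → T2
per-discipline verdicts: ordered ✗ | linear ✗ | affine ✓ | relevant ✗ | unrestricted ✓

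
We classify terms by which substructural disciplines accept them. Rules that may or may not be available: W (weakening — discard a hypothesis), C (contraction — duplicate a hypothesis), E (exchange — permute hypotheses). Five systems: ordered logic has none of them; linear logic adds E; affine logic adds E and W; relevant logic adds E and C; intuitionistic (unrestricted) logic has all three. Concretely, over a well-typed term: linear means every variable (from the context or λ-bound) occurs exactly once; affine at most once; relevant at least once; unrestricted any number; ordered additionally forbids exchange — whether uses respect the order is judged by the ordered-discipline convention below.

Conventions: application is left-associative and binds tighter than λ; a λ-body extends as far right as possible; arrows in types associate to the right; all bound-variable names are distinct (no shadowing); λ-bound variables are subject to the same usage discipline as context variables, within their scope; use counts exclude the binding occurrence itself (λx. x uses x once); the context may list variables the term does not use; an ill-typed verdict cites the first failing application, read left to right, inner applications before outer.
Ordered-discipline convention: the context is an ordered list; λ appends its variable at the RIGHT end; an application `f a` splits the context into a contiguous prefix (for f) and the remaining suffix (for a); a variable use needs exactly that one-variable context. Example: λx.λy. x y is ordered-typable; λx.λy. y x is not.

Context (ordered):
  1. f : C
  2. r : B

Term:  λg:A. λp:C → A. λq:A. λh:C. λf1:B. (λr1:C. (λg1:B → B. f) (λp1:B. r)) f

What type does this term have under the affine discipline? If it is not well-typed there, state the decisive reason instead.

not well-typed under affine — f ×2 used more than once (contraction)
counts: f: 2×, r: 1×, g [bound]: 0×, p [bound]: 0×, q [bound]: 0×, h [bound]: 0×, f1 [bound]: 0×, r1 [bound]: 0×, g1 [bound]: 0×, p1 [bound]: 0×
use order (left to right): f, r, f
typing: well-typed at A → (C → A) → A → C → B → C
per-discipline verdicts: ordered ✗; linear ✗; affine ✗; relevant ✗; unrestricted ✓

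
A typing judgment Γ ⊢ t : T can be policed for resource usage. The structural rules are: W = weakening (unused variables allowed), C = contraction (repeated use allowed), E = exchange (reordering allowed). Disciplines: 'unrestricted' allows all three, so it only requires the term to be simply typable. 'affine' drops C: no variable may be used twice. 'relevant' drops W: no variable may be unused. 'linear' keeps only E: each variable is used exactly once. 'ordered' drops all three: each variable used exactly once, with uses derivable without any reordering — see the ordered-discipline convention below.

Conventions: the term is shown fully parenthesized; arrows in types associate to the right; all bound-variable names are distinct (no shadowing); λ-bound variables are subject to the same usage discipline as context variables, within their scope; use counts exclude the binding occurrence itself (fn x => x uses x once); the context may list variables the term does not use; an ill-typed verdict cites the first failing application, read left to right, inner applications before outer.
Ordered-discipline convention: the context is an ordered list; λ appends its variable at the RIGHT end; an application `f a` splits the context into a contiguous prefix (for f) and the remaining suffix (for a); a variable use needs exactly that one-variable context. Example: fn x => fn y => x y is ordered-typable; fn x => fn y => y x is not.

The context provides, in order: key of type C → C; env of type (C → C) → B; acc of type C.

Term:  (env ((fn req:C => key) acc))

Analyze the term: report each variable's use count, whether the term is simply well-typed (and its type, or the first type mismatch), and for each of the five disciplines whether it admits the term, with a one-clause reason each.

counts: key=1, env=1, acc=1, req [bound]=0
order of uses: env, key, acc
typing: ✓ — B
ordered: ✗, needs weakening: req unused
linear: ✗, needs weakening: req unused
affine: ✓, key, env, acc, req: no repeats, contraction unneeded
relevant: ✗, needs weakening: req unused
unrestricted: ✓, type-checks (B) and nothing is barred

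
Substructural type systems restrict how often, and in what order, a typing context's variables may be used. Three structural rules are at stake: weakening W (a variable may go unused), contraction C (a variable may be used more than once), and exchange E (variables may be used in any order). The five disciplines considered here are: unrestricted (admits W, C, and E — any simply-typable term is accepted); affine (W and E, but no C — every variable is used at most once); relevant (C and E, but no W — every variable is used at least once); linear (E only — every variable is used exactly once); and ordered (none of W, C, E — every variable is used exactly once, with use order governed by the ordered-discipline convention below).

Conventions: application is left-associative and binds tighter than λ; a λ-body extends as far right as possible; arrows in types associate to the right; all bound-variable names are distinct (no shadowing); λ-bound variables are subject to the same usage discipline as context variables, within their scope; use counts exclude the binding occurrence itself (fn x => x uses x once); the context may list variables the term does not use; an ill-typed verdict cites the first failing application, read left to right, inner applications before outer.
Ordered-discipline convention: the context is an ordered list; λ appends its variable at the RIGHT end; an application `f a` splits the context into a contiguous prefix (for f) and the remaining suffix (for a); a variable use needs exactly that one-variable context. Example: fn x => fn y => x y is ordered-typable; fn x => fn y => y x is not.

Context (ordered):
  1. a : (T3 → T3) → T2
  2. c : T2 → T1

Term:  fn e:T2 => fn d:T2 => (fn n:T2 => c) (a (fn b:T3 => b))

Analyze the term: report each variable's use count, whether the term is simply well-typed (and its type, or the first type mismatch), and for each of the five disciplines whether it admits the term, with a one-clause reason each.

counts: a: 1, c: 1, e (bound): 0, d (bound): 0, n (bound): 0, b (bound): 1
uses in reading order: c, a, b
typing: ✓ — T2 → T2 → T2 → T1
ordered ✗ (e, d, n never used (weakening))
linear ✗ (e, d, n never used (weakening))
affine ✓ (at most one use each (a, c, e, d, n, b))
relevant ✗ (e, d, n never used (weakening))
unrestricted ✓ (simply typable at T2 → T2 → T2 → T1; W, C, E all held)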